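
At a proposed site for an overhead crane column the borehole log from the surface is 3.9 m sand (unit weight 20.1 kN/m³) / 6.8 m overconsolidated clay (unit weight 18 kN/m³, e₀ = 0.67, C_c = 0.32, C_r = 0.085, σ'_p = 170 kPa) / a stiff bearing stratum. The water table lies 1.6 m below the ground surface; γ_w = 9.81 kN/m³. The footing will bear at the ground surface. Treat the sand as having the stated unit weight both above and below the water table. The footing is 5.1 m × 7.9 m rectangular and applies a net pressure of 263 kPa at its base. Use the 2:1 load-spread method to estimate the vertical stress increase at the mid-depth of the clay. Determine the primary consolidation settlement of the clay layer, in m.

S_c ≈ 0.0773 m

Mid-depth of clay below the ground surface: z = 3.9 + 6.8/2 = 7.3 m.
Total vertical stress at mid-clay: σ_v = 20.1×3.9 + 18×3.4 = 139.59 kPa.
Pore pressure: u = 9.81×(7.3 − 1.6) = 55.917 kPa.
Initial effective stress: σ'_0 = σ_v − u = 139.59 − 55.917 = 83.673 kPa.
Stress increase at mid-clay by the 2:1 spreading method:
Δσ = qBL/((B+z)(L+z)) = 263×5.1×7.9/((5.1+7.3)(7.9+7.3)) = 56.22 kPa
Final effective stress: σ'_f = 83.673 + 56.22 = 139.89 kPa.
σ'_f = 139.89 ≤ σ'_p = 170 kPa, so the clay remains overconsolidated and only the recompression index applies:
S_c = C_r·H/(1+e₀)·log₁₀(σ'_f/σ'_0) = 0.085×6.8/1.67×log₁₀(139.89/83.673)
    = 0.34611 × 0.2232 = 0.07725 m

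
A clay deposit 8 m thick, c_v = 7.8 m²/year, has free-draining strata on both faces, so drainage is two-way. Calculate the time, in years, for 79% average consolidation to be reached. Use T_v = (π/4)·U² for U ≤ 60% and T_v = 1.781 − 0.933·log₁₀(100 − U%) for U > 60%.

Drainage path length: H_d = H/2 = 4 m (double drainage).
U > 60%: T_v = 1.781 − 0.933·log₁₀(100 − 79) = 0.54737.
t = T_v·H_d²/c_v = 0.54737×4²/7.8 = 1.123 years.

t ≈ 1.12 years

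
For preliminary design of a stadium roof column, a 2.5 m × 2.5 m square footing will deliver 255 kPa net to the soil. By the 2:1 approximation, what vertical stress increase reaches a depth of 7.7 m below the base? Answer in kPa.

By the 2:1 method the load spreads at 1 horizontal : 2 vertical, so at depth z the loaded area has grown by z in each plan dimension:
Δσ = qBL/((B+z)(L+z)) = 255×2.5×2.5/((2.5+7.7)(2.5+7.7)) = 15.319 kPa

Δσ_z ≈ 15.3 kPa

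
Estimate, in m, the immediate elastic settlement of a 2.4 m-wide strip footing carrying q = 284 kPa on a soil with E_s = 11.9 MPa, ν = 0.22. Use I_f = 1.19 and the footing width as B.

S_e ≈ 0.0649 m

Immediate (elastic) settlement: S_e = q·B·(1−ν²)/E_s · I_f.
E_s = 11.9 MPa = 11900 kPa.
S_e = 284 × 2.4 × (1 − 0.22²) / 11900 × 1.19
    = 284 × 2.4 × 0.9516 / 11900 × 1.19
    = 0.06486 m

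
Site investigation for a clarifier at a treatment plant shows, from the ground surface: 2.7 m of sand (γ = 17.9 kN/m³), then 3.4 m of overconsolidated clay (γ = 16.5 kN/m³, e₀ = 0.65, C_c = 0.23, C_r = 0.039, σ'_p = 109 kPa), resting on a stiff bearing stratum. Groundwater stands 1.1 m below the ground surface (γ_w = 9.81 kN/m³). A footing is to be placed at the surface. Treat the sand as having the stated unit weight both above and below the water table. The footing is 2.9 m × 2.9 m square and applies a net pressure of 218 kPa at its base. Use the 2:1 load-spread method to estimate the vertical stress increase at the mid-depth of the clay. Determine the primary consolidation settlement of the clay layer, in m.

Mid-depth of clay below the ground surface: z = 2.7 + 3.4/2 = 4.4 m.
Total vertical stress at mid-clay: σ_v = 17.9×2.7 + 16.5×1.7 = 76.38 kPa.
Pore pressure: u = 9.81×(4.4 − 1.1) = 32.373 kPa.
Initial effective stress: σ'_0 = σ_v − u = 76.38 − 32.373 = 44.007 kPa.
Stress increase at mid-clay by the 2:1 spreading method:
Δσ = qBL/((B+z)(L+z)) = 218×2.9×2.9/((2.9+4.4)(2.9+4.4)) = 34.404 kPa
Final effective stress: σ'_f = 44.007 + 34.404 = 78.411 kPa.
σ'_f = 78.411 ≤ σ'_p = 109 kPa, so the clay remains overconsolidated and only the recompression index applies:
S_c = C_r·H/(1+e₀)·log₁₀(σ'_f/σ'_0) = 0.039×3.4/1.65×log₁₀(78.411/44.007)
    = 0.080363 × 0.25086 = 0.02016 m

S_c ≈ 0.0202 m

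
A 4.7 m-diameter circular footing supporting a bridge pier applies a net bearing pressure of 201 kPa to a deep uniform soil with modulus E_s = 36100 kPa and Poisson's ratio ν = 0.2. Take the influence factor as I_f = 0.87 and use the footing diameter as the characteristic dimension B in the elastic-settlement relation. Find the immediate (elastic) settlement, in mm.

S_e ≈ 21.9 mm

Immediate (elastic) settlement: S_e = q·B·(1−ν²)/E_s · I_f.
S_e = 201 × 4.7 × (1 − 0.2²) / 36100 × 0.87
    = 201 × 4.7 × 0.96 / 36100 × 0.87
    = 0.02186 m = 21.86 mm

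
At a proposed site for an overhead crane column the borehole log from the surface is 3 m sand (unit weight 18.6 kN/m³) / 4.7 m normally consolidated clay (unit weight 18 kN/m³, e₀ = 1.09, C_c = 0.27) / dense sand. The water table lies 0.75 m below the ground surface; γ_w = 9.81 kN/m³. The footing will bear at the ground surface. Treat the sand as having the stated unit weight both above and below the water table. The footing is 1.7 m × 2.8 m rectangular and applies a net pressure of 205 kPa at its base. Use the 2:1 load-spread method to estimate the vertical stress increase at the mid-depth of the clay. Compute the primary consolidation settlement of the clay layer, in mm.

S_c ≈ 73.3 mm

Mid-depth of clay below the ground surface: z = 3 + 4.7/2 = 5.35 m.
Total vertical stress at mid-clay: σ_v = 18.6×3 + 18×2.35 = 98.1 kPa.
Pore pressure: u = 9.81×(5.35 − 0.75) = 45.126 kPa.
Initial effective stress: σ'_0 = σ_v − u = 98.1 − 45.126 = 52.974 kPa.
Stress increase at mid-clay by the 2:1 spreading method:
Δσ = qBL/((B+z)(L+z)) = 205×1.7×2.8/((1.7+5.35)(2.8+5.35)) = 16.983 kPa
Final effective stress: σ'_f = σ'_0 + Δσ = 52.974 + 16.983 = 69.957 kPa.
Normally consolidated clay, so the full stress increment lies on the virgin compression line:
S_c = C_c·H/(1+e₀)·log₁₀(σ'_f/σ'_0) = 0.27×4.7/(1+1.09)×log₁₀(69.957/52.974)
    = 0.60718 × 0.12077 = 0.07333 m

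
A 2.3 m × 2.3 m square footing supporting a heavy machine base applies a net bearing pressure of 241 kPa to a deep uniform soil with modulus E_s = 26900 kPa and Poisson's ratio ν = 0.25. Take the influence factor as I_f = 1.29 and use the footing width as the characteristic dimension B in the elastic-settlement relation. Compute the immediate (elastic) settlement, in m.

Immediate (elastic) settlement: S_e = q·B·(1−ν²)/E_s · I_f.
S_e = 241 × 2.3 × (1 − 0.25²) / 26900 × 1.29
    = 241 × 2.3 × 0.9375 / 26900 × 1.29
    = 0.02492 m

S_e ≈ 0.0249 m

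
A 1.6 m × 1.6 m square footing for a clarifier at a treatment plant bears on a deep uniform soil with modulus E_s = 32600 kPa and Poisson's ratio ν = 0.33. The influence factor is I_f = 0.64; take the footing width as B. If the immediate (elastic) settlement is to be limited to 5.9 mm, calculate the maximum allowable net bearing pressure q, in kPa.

S_e = q·B·(1−ν²)/E_s · I_f  ⇒  q = S_e·E_s / (B·(1−ν²)·I_f).
q = 0.0059 × 32600 / (1.6 × 0.8911 × 0.64) = 210.8 kPa

q ≈ 211 kPa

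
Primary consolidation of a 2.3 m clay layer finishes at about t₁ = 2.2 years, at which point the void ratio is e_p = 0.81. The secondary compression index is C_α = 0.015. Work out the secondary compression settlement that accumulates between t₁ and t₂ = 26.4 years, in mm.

Secondary compression: S_s = C_α·H/(1+e_p)·log₁₀(t₂/t₁)
S_s = 0.015×2.3/(1+0.81)×log₁₀(26.4/2.2)
    = 0.01906 × 1.079 = 0.02057 m

S_s ≈ 20.6 mm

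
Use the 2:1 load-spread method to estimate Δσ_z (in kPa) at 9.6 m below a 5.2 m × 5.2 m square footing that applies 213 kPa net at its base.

By the 2:1 method the load spreads at 1 horizontal : 2 vertical, so at depth z the loaded area has grown by z in each plan dimension:
Δσ = qBL/((B+z)(L+z)) = 213×5.2×5.2/((5.2+9.6)(5.2+9.6)) = 26.294 kPa

Δσ_z ≈ 26.3 kPa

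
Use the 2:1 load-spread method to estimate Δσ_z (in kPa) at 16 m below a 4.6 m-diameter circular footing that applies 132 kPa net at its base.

Δσ_z ≈ 6.58 kPa

By the 2:1 method the load spreads at 1 horizontal : 2 vertical, so at depth z the loaded area has grown by z in each plan dimension:
Δσ ≈ qD²/(D+z)² = 132×4.6²/(4.6+16)² = 6.582 kPa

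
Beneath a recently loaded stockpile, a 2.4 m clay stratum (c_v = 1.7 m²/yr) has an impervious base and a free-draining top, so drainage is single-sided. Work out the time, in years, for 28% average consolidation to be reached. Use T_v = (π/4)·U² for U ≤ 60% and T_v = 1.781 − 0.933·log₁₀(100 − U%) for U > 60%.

Drainage path length: H_d = H = 2.4 m (single drainage).
U ≤ 60%: T_v = (π/4)·U² = (π/4)×0.28² = 0.061575.
t = T_v·H_d²/c_v = 0.061575×2.4²/1.7 = 0.2086 years.

t ≈ 0.209 years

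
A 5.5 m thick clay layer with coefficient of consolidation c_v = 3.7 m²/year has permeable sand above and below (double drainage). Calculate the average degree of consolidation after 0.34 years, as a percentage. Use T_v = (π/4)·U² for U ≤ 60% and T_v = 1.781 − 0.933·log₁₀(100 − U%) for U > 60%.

U ≈ 46 %

Drainage path length: H_d = H/2 = 2.75 m (double drainage).
T_v = c_v·t/H_d² = 3.7×0.34/2.75² = 0.16635.
T_v = 0.16635 corresponds to the U ≤ 60% branch:
U = √(4T_v/π) = 0.4602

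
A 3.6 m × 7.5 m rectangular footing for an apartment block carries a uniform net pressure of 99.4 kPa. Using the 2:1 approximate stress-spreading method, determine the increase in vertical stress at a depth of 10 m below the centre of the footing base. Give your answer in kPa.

By the 2:1 method the load spreads at 1 horizontal : 2 vertical, so at depth z the loaded area has grown by z in each plan dimension:
Δσ = qBL/((B+z)(L+z)) = 99.4×3.6×7.5/((3.6+10)(7.5+10)) = 11.276 kPa

Δσ_z ≈ 11.3 kPa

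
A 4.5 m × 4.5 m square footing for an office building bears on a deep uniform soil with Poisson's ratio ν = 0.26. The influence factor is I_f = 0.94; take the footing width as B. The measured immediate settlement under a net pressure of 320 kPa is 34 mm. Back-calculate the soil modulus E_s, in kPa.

E_s ≈ 37100 kPa

S_e = q·B·(1−ν²)/E_s · I_f  ⇒  E_s = q·B·(1−ν²)·I_f / S_e.
E_s = 320 × 4.5 × 0.9324 × 0.94 / 0.034 = 37120 kPa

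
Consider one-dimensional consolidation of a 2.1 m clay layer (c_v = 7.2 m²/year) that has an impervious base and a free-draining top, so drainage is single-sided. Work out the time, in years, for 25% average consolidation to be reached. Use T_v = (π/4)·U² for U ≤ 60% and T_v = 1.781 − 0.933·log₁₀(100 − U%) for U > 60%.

t ≈ 0.0301 years

Drainage path length: H_d = H = 2.1 m (single drainage).
U ≤ 60%: T_v = (π/4)·U² = (π/4)×0.25² = 0.049087.
t = T_v·H_d²/c_v = 0.049087×2.1²/7.2 = 0.03007 years.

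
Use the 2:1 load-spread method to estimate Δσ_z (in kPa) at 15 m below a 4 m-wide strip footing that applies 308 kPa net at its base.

Δσ_z ≈ 64.8 kPa

By the 2:1 method the load spreads at 1 horizontal : 2 vertical, so at depth z the loaded area has grown by z in each plan dimension:
Δσ = qB/(B+z) = 308×4/(4+15) = 64.842 kPa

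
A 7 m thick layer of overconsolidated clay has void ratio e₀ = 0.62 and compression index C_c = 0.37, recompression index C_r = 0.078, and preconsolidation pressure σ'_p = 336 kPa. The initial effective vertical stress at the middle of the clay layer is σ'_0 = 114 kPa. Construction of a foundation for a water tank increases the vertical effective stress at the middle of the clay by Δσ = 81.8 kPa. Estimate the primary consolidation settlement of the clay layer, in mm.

S_c ≈ 79.2 mm

Final effective stress: σ'_f = 114 + 81.8 = 195.8 kPa.
σ'_f = 195.8 ≤ σ'_p = 336 kPa, so the clay remains overconsolidated and only the recompression index applies:
S_c = C_r·H/(1+e₀)·log₁₀(σ'_f/σ'_0) = 0.078×7/1.62×log₁₀(195.8/114)
    = 0.33704 × 0.23491 = 0.07917 m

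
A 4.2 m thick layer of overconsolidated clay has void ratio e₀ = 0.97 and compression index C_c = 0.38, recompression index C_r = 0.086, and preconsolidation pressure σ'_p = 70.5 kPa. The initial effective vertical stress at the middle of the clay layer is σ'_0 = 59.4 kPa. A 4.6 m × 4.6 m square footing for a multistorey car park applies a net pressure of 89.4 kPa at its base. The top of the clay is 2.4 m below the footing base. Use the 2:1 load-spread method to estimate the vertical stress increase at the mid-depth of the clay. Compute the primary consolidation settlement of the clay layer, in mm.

Mid-depth of clay below the footing base: z = 2.4 + 4.2/2 = 4.5 m.
Stress increase at mid-clay by the 2:1 spreading method:
Δσ = qBL/((B+z)(L+z)) = 89.4×4.6×4.6/((4.6+4.5)(4.6+4.5)) = 22.844 kPa
Final effective stress: σ'_f = 59.4 + 22.844 = 82.244 kPa.
σ'_f = 82.244 > σ'_p = 70.5 kPa, so the stress path crosses the preconsolidation pressure — recompression up to σ'_p, then virgin compression beyond:
S_c = H/(1+e₀)·[C_r·log₁₀(σ'_p/σ'_0) + C_c·log₁₀(σ'_f/σ'_p)]
    = 4.2/1.97 × [0.086×log₁₀(70.5/59.4) + 0.38×log₁₀(82.244/70.5)]
    = 2.132 × [0.0063986 + 0.025428] = 0.06785 m

S_c ≈ 67.9 mm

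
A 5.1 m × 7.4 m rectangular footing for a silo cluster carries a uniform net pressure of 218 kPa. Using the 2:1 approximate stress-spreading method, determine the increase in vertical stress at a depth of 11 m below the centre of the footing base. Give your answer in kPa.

By the 2:1 method the load spreads at 1 horizontal : 2 vertical, so at depth z the loaded area has grown by z in each plan dimension:
Δσ = qBL/((B+z)(L+z)) = 218×5.1×7.4/((5.1+11)(7.4+11)) = 27.772 kPa

Δσ_z ≈ 27.8 kPa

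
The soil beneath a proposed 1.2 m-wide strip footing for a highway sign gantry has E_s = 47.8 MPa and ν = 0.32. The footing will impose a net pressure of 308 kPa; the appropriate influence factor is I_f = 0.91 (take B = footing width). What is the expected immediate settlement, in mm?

S_e ≈ 6.32 mm

Immediate (elastic) settlement: S_e = q·B·(1−ν²)/E_s · I_f.
E_s = 47.8 MPa = 47800 kPa.
S_e = 308 × 1.2 × (1 − 0.32²) / 47800 × 0.91
    = 308 × 1.2 × 0.8976 / 47800 × 0.91
    = 0.006316 m = 6.316 mm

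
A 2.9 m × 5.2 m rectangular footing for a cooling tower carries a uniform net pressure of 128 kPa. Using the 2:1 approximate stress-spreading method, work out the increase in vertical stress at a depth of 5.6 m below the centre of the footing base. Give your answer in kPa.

Δσ_z ≈ 21 kPa

By the 2:1 method the load spreads at 1 horizontal : 2 vertical, so at depth z the loaded area has grown by z in each plan dimension:
Δσ = qBL/((B+z)(L+z)) = 128×2.9×5.2/((2.9+5.6)(5.2+5.6)) = 21.027 kPa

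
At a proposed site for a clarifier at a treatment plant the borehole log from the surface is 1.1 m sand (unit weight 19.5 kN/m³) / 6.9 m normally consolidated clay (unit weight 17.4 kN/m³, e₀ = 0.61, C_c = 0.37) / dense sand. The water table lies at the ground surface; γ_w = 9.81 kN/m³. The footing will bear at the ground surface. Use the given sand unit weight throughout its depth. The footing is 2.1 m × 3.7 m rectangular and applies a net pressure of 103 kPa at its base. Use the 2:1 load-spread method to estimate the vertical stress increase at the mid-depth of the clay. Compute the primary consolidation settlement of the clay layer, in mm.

S_c ≈ 230 mm

Mid-depth of clay below the ground surface: z = 1.1 + 6.9/2 = 4.55 m.
Total vertical stress at mid-clay: σ_v = 19.5×1.1 + 17.4×3.45 = 81.48 kPa.
Pore pressure: u = 9.81×(4.55 − 0) = 44.636 kPa.
Initial effective stress: σ'_0 = σ_v − u = 81.48 − 44.636 = 36.844 kPa.
Stress increase at mid-clay by the 2:1 spreading method:
Δσ = qBL/((B+z)(L+z)) = 103×2.1×3.7/((2.1+4.55)(3.7+4.55)) = 14.588 kPa
Final effective stress: σ'_f = σ'_0 + Δσ = 36.844 + 14.588 = 51.432 kPa.
Normally consolidated clay, so the full stress increment lies on the virgin compression line:
S_c = C_c·H/(1+e₀)·log₁₀(σ'_f/σ'_0) = 0.37×6.9/(1+0.61)×log₁₀(51.432/36.844)
    = 1.5857 × 0.14487 = 0.2297 m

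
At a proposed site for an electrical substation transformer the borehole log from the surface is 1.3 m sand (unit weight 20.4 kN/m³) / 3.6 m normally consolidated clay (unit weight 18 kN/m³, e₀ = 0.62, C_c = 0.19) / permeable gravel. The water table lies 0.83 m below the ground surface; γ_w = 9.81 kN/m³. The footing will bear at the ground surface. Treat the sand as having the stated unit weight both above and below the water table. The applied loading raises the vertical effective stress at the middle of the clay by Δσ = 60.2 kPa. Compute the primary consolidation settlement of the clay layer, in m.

Mid-depth of clay below the ground surface: z = 1.3 + 3.6/2 = 3.1 m.
Total vertical stress at mid-clay: σ_v = 20.4×1.3 + 18×1.8 = 58.92 kPa.
Pore pressure: u = 9.81×(3.1 − 0.83) = 22.269 kPa.
Initial effective stress: σ'_0 = σ_v − u = 58.92 − 22.269 = 36.651 kPa.
Final effective stress: σ'_f = σ'_0 + Δσ = 36.651 + 60.2 = 96.851 kPa.
Normally consolidated clay, so the full stress increment lies on the virgin compression line:
S_c = C_c·H/(1+e₀)·log₁₀(σ'_f/σ'_0) = 0.19×3.6/(1+0.62)×log₁₀(96.851/36.651)
    = 0.42222 × 0.42202 = 0.1782 m

S_c ≈ 0.178 m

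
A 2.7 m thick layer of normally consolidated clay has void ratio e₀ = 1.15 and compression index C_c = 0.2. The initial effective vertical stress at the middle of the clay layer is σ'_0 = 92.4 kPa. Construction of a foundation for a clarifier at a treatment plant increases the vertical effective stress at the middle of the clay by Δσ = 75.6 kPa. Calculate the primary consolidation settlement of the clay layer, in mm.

Final effective stress: σ'_f = σ'_0 + Δσ = 92.4 + 75.6 = 168 kPa.
Normally consolidated clay, so the full stress increment lies on the virgin compression line:
S_c = C_c·H/(1+e₀)·log₁₀(σ'_f/σ'_0) = 0.2×2.7/(1+1.15)×log₁₀(168/92.4)
    = 0.25116 × 0.25964 = 0.06521 m

S_c ≈ 65.2 mm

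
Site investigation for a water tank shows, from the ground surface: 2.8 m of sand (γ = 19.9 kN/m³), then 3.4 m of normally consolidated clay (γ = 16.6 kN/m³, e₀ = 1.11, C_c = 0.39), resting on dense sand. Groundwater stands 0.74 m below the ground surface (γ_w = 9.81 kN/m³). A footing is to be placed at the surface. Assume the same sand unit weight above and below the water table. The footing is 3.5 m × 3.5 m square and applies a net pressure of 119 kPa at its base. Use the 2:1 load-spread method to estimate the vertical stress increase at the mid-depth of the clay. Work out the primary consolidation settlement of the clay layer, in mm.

Mid-depth of clay below the ground surface: z = 2.8 + 3.4/2 = 4.5 m.
Total vertical stress at mid-clay: σ_v = 19.9×2.8 + 16.6×1.7 = 83.94 kPa.
Pore pressure: u = 9.81×(4.5 − 0.74) = 36.886 kPa.
Initial effective stress: σ'_0 = σ_v − u = 83.94 − 36.886 = 47.054 kPa.
Stress increase at mid-clay by the 2:1 spreading method:
Δσ = qBL/((B+z)(L+z)) = 119×3.5×3.5/((3.5+4.5)(3.5+4.5)) = 22.777 kPa
Final effective stress: σ'_f = σ'_0 + Δσ = 47.054 + 22.777 = 69.831 kPa.
Normally consolidated clay, so the full stress increment lies on the virgin compression line:
S_c = C_c·H/(1+e₀)·log₁₀(σ'_f/σ'_0) = 0.39×3.4/(1+1.11)×log₁₀(69.831/47.054)
    = 0.62844 × 0.17145 = 0.1077 m

S_c ≈ 108 mm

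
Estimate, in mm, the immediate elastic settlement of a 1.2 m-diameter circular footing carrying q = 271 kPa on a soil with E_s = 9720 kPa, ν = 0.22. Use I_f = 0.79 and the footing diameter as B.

S_e ≈ 25.2 mm

Immediate (elastic) settlement: S_e = q·B·(1−ν²)/E_s · I_f.
S_e = 271 × 1.2 × (1 − 0.22²) / 9720 × 0.79
    = 271 × 1.2 × 0.9516 / 9720 × 0.79
    = 0.02515 m = 25.15 mm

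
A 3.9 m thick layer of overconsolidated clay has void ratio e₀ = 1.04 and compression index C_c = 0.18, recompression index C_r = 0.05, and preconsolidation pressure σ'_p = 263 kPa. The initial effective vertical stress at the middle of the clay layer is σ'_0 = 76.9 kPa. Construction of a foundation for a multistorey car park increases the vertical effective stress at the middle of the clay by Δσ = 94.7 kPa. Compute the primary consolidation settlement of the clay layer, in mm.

Final effective stress: σ'_f = 76.9 + 94.7 = 171.6 kPa.
σ'_f = 171.6 ≤ σ'_p = 263 kPa, so the clay remains overconsolidated and only the recompression index applies:
S_c = C_r·H/(1+e₀)·log₁₀(σ'_f/σ'_0) = 0.05×3.9/2.04×log₁₀(171.6/76.9)
    = 0.09559 × 0.34859 = 0.03332 m

S_c ≈ 33.3 mm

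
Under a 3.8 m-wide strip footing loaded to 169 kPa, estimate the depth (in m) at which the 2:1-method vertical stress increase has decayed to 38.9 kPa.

2:1 spreading — at depth z the loaded area has grown by z in each plan dimension:
qB/(B+z) = Δσ_z ⇒ z = qB/Δσ_z − B = 169×3.8/38.9 − 3.8 = 12.71 m

z ≈ 12.7 m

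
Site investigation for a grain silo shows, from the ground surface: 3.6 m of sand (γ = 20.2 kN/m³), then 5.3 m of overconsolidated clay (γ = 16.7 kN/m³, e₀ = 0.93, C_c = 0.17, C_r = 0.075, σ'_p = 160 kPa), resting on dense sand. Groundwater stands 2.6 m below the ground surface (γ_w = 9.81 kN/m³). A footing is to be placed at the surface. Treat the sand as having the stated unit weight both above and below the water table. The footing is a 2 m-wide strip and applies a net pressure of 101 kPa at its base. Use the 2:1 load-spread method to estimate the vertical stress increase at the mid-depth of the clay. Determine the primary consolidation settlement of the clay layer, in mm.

Mid-depth of clay below the ground surface: z = 3.6 + 5.3/2 = 6.25 m.
Total vertical stress at mid-clay: σ_v = 20.2×3.6 + 16.7×2.65 = 116.97 kPa.
Pore pressure: u = 9.81×(6.25 − 2.6) = 35.806 kPa.
Initial effective stress: σ'_0 = σ_v − u = 116.97 − 35.806 = 81.164 kPa.
Stress increase at mid-clay by the 2:1 spreading method:
Δσ = qB/(B+z) = 101×2/(2+6.25) = 24.485 kPa
Final effective stress: σ'_f = 81.164 + 24.485 = 105.65 kPa.
σ'_f = 105.65 ≤ σ'_p = 160 kPa, so the clay remains overconsolidated and only the recompression index applies:
S_c = C_r·H/(1+e₀)·log₁₀(σ'_f/σ'_0) = 0.075×5.3/1.93×log₁₀(105.65/81.164)
    = 0.20596 × 0.11451 = 0.02358 m

S_c ≈ 23.6 mm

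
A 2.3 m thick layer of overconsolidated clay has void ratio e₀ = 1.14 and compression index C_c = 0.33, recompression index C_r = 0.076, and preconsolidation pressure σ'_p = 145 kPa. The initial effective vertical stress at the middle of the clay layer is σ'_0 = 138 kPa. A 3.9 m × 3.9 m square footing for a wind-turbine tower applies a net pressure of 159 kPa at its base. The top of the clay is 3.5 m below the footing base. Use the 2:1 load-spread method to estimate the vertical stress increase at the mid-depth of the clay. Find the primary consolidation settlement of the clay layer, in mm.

S_c ≈ 27.2 mm

Mid-depth of clay below the footing base: z = 3.5 + 2.3/2 = 4.65 m.
Stress increase at mid-clay by the 2:1 spreading method:
Δσ = qBL/((B+z)(L+z)) = 159×3.9×3.9/((3.9+4.65)(3.9+4.65)) = 33.082 kPa
Final effective stress: σ'_f = 138 + 33.082 = 171.08 kPa.
σ'_f = 171.08 > σ'_p = 145 kPa, so the stress path crosses the preconsolidation pressure — recompression up to σ'_p, then virgin compression beyond:
S_c = H/(1+e₀)·[C_r·log₁₀(σ'_p/σ'_0) + C_c·log₁₀(σ'_f/σ'_p)]
    = 2.3/2.14 × [0.076×log₁₀(145/138) + 0.33×log₁₀(171.08/145)]
    = 1.0748 × [0.0016332 + 0.023704] = 0.02723 m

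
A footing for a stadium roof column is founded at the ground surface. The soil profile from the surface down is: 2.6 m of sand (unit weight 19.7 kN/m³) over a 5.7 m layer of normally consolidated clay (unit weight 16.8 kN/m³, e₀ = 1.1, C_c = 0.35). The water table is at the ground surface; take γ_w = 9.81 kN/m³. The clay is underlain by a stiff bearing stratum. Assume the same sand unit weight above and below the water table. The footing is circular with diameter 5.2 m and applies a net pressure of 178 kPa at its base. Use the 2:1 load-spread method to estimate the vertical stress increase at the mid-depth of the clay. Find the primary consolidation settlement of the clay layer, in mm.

S_c ≈ 271 mm

Mid-depth of clay below the ground surface: z = 2.6 + 5.7/2 = 5.45 m.
Total vertical stress at mid-clay: σ_v = 19.7×2.6 + 16.8×2.85 = 99.1 kPa.
Pore pressure: u = 9.81×(5.45 − 0) = 53.465 kPa.
Initial effective stress: σ'_0 = σ_v − u = 99.1 − 53.465 = 45.635 kPa.
Stress increase at mid-clay by the 2:1 spreading method:
Δσ ≈ qD²/(D+z)² = 178×5.2²/(5.2+5.45)² = 42.435 kPa
Final effective stress: σ'_f = σ'_0 + Δσ = 45.635 + 42.435 = 88.07 kPa.
Normally consolidated clay, so the full stress increment lies on the virgin compression line:
S_c = C_c·H/(1+e₀)·log₁₀(σ'_f/σ'_0) = 0.35×5.7/(1+1.1)×log₁₀(88.07/45.635)
    = 0.95 × 0.28553 = 0.2713 m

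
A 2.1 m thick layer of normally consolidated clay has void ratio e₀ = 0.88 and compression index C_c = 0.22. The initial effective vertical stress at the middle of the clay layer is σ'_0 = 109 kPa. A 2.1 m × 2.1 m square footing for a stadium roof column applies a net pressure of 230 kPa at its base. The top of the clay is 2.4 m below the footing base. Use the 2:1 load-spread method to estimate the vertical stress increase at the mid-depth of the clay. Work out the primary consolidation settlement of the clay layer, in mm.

S_c ≈ 28.2 mm

Mid-depth of clay below the footing base: z = 2.4 + 2.1/2 = 3.45 m.
Stress increase at mid-clay by the 2:1 spreading method:
Δσ = qBL/((B+z)(L+z)) = 230×2.1×2.1/((2.1+3.45)(2.1+3.45)) = 32.929 kPa
Final effective stress: σ'_f = σ'_0 + Δσ = 109 + 32.929 = 141.93 kPa.
Normally consolidated clay, so the full stress increment lies on the virgin compression line:
S_c = C_c·H/(1+e₀)·log₁₀(σ'_f/σ'_0) = 0.22×2.1/(1+0.88)×log₁₀(141.93/109)
    = 0.24574 × 0.11465 = 0.02817 m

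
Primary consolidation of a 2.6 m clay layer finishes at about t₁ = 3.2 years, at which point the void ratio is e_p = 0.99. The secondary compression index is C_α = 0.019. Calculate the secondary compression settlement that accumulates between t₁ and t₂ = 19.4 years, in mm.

Secondary compression: S_s = C_α·H/(1+e_p)·log₁₀(t₂/t₁)
S_s = 0.019×2.6/(1+0.99)×log₁₀(19.4/3.2)
    = 0.02482 × 0.7827 = 0.01943 m

S_s ≈ 19.4 mm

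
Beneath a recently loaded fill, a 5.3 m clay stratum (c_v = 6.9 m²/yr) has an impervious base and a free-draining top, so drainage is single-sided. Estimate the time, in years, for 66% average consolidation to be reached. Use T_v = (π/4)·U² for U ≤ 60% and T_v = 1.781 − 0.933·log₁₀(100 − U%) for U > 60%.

t ≈ 1.43 years

Drainage path length: H_d = H = 5.3 m (single drainage).
U > 60%: T_v = 1.781 − 0.933·log₁₀(100 − 66) = 0.35213.
t = T_v·H_d²/c_v = 0.35213×5.3²/6.9 = 1.434 years.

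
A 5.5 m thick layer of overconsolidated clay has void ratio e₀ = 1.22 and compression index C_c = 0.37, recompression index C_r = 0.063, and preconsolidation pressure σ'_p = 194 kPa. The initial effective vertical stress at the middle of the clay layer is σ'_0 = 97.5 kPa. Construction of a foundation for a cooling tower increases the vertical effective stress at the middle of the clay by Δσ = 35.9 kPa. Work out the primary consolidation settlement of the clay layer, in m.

S_c ≈ 0.0213 m

Final effective stress: σ'_f = 97.5 + 35.9 = 133.4 kPa.
σ'_f = 133.4 ≤ σ'_p = 194 kPa, so the clay remains overconsolidated and only the recompression index applies:
S_c = C_r·H/(1+e₀)·log₁₀(σ'_f/σ'_0) = 0.063×5.5/2.22×log₁₀(133.4/97.5)
    = 0.15608 × 0.13615 = 0.02125 m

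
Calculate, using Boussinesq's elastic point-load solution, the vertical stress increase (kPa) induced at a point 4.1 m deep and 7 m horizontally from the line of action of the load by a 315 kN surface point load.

Boussinesq vertical stress below a point load on an elastic half-space:
Δσ_z = 3P/(2πz²) · [1 + (r/z)²]^(−5/2)
r/z = 7/4.1 = 1.7073; [1+(r/z)²]^(−5/2) = 0.032975.
Δσ_z = 3×315/(2π×4.1²) × 0.032975 = 8.9471 × 0.032975 = 0.295 kPa

Δσ_z ≈ 0.295 kPa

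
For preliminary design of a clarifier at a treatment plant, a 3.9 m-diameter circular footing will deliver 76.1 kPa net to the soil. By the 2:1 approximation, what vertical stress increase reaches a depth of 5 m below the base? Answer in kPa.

By the 2:1 method the load spreads at 1 horizontal : 2 vertical, so at depth z the loaded area has grown by z in each plan dimension:
Δσ ≈ qD²/(D+z)² = 76.1×3.9²/(3.9+5)² = 14.613 kPa

Δσ_z ≈ 14.6 kPa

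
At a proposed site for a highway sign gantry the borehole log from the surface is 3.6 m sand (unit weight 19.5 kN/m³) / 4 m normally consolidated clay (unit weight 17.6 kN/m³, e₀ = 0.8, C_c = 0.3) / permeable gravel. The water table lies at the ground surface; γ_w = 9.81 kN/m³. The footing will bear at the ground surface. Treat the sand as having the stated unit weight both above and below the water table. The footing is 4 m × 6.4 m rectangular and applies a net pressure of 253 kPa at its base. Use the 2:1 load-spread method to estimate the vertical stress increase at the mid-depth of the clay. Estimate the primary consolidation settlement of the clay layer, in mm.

Mid-depth of clay below the ground surface: z = 3.6 + 4/2 = 5.6 m.
Total vertical stress at mid-clay: σ_v = 19.5×3.6 + 17.6×2 = 105.4 kPa.
Pore pressure: u = 9.81×(5.6 − 0) = 54.936 kPa.
Initial effective stress: σ'_0 = σ_v − u = 105.4 − 54.936 = 50.464 kPa.
Stress increase at mid-clay by the 2:1 spreading method:
Δσ = qBL/((B+z)(L+z)) = 253×4×6.4/((4+5.6)(6.4+5.6)) = 56.222 kPa
Final effective stress: σ'_f = σ'_0 + Δσ = 50.464 + 56.222 = 106.69 kPa.
Normally consolidated clay, so the full stress increment lies on the virgin compression line:
S_c = C_c·H/(1+e₀)·log₁₀(σ'_f/σ'_0) = 0.3×4/(1+0.8)×log₁₀(106.69/50.464)
    = 0.66667 × 0.32514 = 0.2168 m

S_c ≈ 217 mm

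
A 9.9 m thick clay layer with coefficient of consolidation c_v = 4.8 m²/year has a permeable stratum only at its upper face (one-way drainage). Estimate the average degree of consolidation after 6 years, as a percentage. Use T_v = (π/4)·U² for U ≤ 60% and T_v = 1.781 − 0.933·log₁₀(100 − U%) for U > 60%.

Drainage path length: H_d = H = 9.9 m (single drainage).
T_v = c_v·t/H_d² = 4.8×6/9.9² = 0.29385.
T_v = 0.29385 corresponds to the U > 60% branch:
U = 1 − 10^((1.781 − T_v)/0.933)/100 = 0.6074

U ≈ 60.7 %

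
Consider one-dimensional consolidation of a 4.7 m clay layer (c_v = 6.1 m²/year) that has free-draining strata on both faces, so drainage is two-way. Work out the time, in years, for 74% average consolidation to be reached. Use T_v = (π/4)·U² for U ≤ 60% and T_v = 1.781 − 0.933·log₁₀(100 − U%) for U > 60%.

Drainage path length: H_d = H/2 = 2.35 m (double drainage).
U > 60%: T_v = 1.781 − 0.933·log₁₀(100 − 74) = 0.46083.
t = T_v·H_d²/c_v = 0.46083×2.35²/6.1 = 0.4172 years.

t ≈ 0.417 years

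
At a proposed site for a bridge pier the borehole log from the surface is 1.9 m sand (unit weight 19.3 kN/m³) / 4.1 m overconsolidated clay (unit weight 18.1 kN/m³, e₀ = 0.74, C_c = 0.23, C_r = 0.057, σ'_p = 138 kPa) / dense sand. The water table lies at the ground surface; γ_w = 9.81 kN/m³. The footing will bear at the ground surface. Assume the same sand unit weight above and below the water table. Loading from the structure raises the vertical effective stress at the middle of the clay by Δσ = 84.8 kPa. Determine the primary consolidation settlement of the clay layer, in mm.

S_c ≈ 71.7 mm

Mid-depth of clay below the ground surface: z = 1.9 + 4.1/2 = 3.95 m.
Total vertical stress at mid-clay: σ_v = 19.3×1.9 + 18.1×2.05 = 73.775 kPa.
Pore pressure: u = 9.81×(3.95 − 0) = 38.75 kPa.
Initial effective stress: σ'_0 = σ_v − u = 73.775 − 38.75 = 35.025 kPa.
Final effective stress: σ'_f = 35.025 + 84.8 = 119.82 kPa.
σ'_f = 119.82 ≤ σ'_p = 138 kPa, so the clay remains overconsolidated and only the recompression index applies:
S_c = C_r·H/(1+e₀)·log₁₀(σ'_f/σ'_0) = 0.057×4.1/1.74×log₁₀(119.82/35.025)
    = 0.13431 × 0.53415 = 0.07174 m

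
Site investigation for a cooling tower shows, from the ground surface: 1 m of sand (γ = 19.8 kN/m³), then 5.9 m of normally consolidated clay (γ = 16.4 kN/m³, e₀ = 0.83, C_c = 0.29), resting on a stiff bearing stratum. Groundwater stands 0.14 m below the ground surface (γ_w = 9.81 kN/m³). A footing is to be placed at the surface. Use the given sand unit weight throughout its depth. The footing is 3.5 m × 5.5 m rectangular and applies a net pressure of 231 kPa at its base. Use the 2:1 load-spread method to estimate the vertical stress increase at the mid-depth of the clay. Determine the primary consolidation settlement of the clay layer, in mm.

S_c ≈ 453 mm

Mid-depth of clay below the ground surface: z = 1 + 5.9/2 = 3.95 m.
Total vertical stress at mid-clay: σ_v = 19.8×1 + 16.4×2.95 = 68.18 kPa.
Pore pressure: u = 9.81×(3.95 − 0.14) = 37.376 kPa.
Initial effective stress: σ'_0 = σ_v − u = 68.18 − 37.376 = 30.804 kPa.
Stress increase at mid-clay by the 2:1 spreading method:
Δσ = qBL/((B+z)(L+z)) = 231×3.5×5.5/((3.5+3.95)(5.5+3.95)) = 63.162 kPa
Final effective stress: σ'_f = σ'_0 + Δσ = 30.804 + 63.162 = 93.966 kPa.
Normally consolidated clay, so the full stress increment lies on the virgin compression line:
S_c = C_c·H/(1+e₀)·log₁₀(σ'_f/σ'_0) = 0.29×5.9/(1+0.83)×log₁₀(93.966/30.804)
    = 0.93497 × 0.48436 = 0.4529 m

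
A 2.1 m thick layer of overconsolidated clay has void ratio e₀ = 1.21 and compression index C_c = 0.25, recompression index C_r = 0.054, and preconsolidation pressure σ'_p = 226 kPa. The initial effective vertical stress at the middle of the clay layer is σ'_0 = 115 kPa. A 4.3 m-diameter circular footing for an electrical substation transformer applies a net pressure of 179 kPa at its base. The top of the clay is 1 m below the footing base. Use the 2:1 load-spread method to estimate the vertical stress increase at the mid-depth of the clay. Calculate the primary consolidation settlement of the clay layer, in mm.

S_c ≈ 12 mm

Mid-depth of clay below the footing base: z = 1 + 2.1/2 = 2.05 m.
Stress increase at mid-clay by the 2:1 spreading method:
Δσ ≈ qD²/(D+z)² = 179×4.3²/(4.3+2.05)² = 82.081 kPa
Final effective stress: σ'_f = 115 + 82.081 = 197.08 kPa.
σ'_f = 197.08 ≤ σ'_p = 226 kPa, so the clay remains overconsolidated and only the recompression index applies:
S_c = C_r·H/(1+e₀)·log₁₀(σ'_f/σ'_0) = 0.054×2.1/2.21×log₁₀(197.08/115)
    = 0.051312 × 0.23394 = 0.012 m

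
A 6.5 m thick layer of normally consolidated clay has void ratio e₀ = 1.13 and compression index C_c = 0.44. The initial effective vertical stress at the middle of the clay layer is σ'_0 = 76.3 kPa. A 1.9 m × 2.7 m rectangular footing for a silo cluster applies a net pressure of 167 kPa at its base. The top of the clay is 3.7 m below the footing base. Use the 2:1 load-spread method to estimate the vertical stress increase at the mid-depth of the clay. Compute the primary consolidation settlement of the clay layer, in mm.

S_c ≈ 72 mm

Mid-depth of clay below the footing base: z = 3.7 + 6.5/2 = 6.95 m.
Stress increase at mid-clay by the 2:1 spreading method:
Δσ = qBL/((B+z)(L+z)) = 167×1.9×2.7/((1.9+6.95)(2.7+6.95)) = 10.031 kPa
Final effective stress: σ'_f = σ'_0 + Δσ = 76.3 + 10.031 = 86.331 kPa.
Normally consolidated clay, so the full stress increment lies on the virgin compression line:
S_c = C_c·H/(1+e₀)·log₁₀(σ'_f/σ'_0) = 0.44×6.5/(1+1.13)×log₁₀(86.331/76.3)
    = 1.3427 × 0.053642 = 0.07203 m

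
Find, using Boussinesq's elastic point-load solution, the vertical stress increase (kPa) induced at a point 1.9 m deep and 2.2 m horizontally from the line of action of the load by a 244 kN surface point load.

Boussinesq vertical stress below a point load on an elastic half-space:
Δσ_z = 3P/(2πz²) · [1 + (r/z)²]^(−5/2)
r/z = 2.2/1.9 = 1.1579; [1+(r/z)²]^(−5/2) = 0.1193.
Δσ_z = 3×244/(2π×1.9²) × 0.1193 = 32.272 × 0.1193 = 3.85 kPa

Δσ_z ≈ 3.85 kPa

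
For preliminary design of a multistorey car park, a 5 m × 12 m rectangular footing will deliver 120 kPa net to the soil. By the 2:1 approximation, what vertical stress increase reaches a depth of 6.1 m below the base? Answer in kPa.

Δσ_z ≈ 35.8 kPa

By the 2:1 method the load spreads at 1 horizontal : 2 vertical, so at depth z the loaded area has grown by z in each plan dimension:
Δσ = qBL/((B+z)(L+z)) = 120×5×12/((5+6.1)(12+6.1)) = 35.837 kPa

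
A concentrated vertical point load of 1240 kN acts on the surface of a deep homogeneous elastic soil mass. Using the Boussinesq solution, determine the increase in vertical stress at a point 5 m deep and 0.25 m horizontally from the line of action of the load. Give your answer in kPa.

Δσ_z ≈ 23.5 kPa

Boussinesq vertical stress below a point load on an elastic half-space:
Δσ_z = 3P/(2πz²) · [1 + (r/z)²]^(−5/2)
r/z = 0.25/5 = 0.05; [1+(r/z)²]^(−5/2) = 0.99378.
Δσ_z = 3×1240/(2π×5²) × 0.99378 = 23.682 × 0.99378 = 23.53 kPa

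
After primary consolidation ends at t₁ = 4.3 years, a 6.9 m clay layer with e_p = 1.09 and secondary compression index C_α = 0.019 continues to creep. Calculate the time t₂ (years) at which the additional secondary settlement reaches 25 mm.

t₂ ≈ 10.8 years

S_s = C_α·H/(1+e_p)·log₁₀(t₂/t₁) ⇒ log₁₀(t₂/t₁) = S_s·(1+e_p)/(C_α·H).
log₁₀(t₂/t₁) = 0.025 × (1+1.09) / (0.019×6.9) = 0.3986
t₂ = t₁ × 10^0.3986 = 4.3 × 2.504 = 10.77 years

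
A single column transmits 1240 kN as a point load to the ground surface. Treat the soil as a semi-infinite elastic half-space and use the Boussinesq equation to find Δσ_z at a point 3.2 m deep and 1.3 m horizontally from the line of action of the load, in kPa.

Δσ_z ≈ 39.5 kPa

Boussinesq vertical stress below a point load on an elastic half-space:
Δσ_z = 3P/(2πz²) · [1 + (r/z)²]^(−5/2)
r/z = 1.3/3.2 = 0.40625; [1+(r/z)²]^(−5/2) = 0.68257.
Δσ_z = 3×1240/(2π×3.2²) × 0.68257 = 57.818 × 0.68257 = 39.46 kPa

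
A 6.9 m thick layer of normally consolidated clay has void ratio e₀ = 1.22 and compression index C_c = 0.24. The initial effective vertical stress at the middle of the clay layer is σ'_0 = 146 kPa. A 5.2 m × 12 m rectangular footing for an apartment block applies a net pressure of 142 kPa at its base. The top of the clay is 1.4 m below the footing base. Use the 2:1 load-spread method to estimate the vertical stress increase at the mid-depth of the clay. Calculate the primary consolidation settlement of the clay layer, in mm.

S_c ≈ 99.2 mm

Mid-depth of clay below the footing base: z = 1.4 + 6.9/2 = 4.85 m.
Stress increase at mid-clay by the 2:1 spreading method:
Δσ = qBL/((B+z)(L+z)) = 142×5.2×12/((5.2+4.85)(12+4.85)) = 52.325 kPa
Final effective stress: σ'_f = σ'_0 + Δσ = 146 + 52.325 = 198.32 kPa.
Normally consolidated clay, so the full stress increment lies on the virgin compression line:
S_c = C_c·H/(1+e₀)·log₁₀(σ'_f/σ'_0) = 0.24×6.9/(1+1.22)×log₁₀(198.32/146)
    = 0.74595 × 0.13301 = 0.09922 m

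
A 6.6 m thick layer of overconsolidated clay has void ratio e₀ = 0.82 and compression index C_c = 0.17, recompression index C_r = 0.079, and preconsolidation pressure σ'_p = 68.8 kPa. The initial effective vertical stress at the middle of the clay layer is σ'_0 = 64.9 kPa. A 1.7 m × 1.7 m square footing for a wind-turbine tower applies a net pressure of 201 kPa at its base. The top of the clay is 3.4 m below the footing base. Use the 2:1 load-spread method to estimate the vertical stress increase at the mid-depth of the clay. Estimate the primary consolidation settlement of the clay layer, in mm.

Mid-depth of clay below the footing base: z = 3.4 + 6.6/2 = 6.7 m.
Stress increase at mid-clay by the 2:1 spreading method:
Δσ = qBL/((B+z)(L+z)) = 201×1.7×1.7/((1.7+6.7)(1.7+6.7)) = 8.2326 kPa
Final effective stress: σ'_f = 64.9 + 8.2326 = 73.133 kPa.
σ'_f = 73.133 > σ'_p = 68.8 kPa, so the stress path crosses the preconsolidation pressure — recompression up to σ'_p, then virgin compression beyond:
S_c = H/(1+e₀)·[C_r·log₁₀(σ'_p/σ'_0) + C_c·log₁₀(σ'_f/σ'_p)]
    = 6.6/1.82 × [0.079×log₁₀(68.8/64.9) + 0.17×log₁₀(73.133/68.8)]
    = 3.6264 × [0.0020022 + 0.0045092] = 0.02361 m

S_c ≈ 23.6 mm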